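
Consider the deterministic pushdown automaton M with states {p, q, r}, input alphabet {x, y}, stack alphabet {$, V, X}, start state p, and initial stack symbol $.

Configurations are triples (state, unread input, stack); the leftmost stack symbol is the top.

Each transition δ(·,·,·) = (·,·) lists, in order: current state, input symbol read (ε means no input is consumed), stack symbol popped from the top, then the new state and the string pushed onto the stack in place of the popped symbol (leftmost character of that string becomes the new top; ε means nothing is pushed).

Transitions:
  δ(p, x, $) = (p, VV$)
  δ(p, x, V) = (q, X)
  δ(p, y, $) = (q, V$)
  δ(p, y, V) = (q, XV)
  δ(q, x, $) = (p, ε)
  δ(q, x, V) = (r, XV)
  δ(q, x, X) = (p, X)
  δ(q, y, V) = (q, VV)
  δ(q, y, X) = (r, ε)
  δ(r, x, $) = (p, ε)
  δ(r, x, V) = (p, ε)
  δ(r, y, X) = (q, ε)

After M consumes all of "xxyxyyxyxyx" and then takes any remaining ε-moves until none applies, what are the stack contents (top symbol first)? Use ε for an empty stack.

XVV$

(p, xxyxyyxyxyx, $)
  read x, top $: go to p, push VV$ → (p, xyxyyxyxyx, VV$)
  read x, top V: go to q, push X → (q, yxyyxyxyx, XV$)
  read y, top X: go to r, push ε → (r, xyyxyxyx, V$)
  read x, top V: go to p, push ε → (p, yyxyxyx, $)
  read y, top $: go to q, push V$ → (q, yxyxyx, V$)
  read y, top V: go to q, push VV → (q, xyxyx, VV$)
  read x, top V: go to r, push XV → (r, yxyx, XVV$)
  read y, top X: go to q, push ε → (q, xyx, VV$)
  read x, top V: go to r, push XV → (r, yx, XVV$)
  read y, top X: go to q, push ε → (q, x, VV$)
  read x, top V: go to r, push XV → (r, ε, XVV$)
All input consumed in state r with stack XVV$.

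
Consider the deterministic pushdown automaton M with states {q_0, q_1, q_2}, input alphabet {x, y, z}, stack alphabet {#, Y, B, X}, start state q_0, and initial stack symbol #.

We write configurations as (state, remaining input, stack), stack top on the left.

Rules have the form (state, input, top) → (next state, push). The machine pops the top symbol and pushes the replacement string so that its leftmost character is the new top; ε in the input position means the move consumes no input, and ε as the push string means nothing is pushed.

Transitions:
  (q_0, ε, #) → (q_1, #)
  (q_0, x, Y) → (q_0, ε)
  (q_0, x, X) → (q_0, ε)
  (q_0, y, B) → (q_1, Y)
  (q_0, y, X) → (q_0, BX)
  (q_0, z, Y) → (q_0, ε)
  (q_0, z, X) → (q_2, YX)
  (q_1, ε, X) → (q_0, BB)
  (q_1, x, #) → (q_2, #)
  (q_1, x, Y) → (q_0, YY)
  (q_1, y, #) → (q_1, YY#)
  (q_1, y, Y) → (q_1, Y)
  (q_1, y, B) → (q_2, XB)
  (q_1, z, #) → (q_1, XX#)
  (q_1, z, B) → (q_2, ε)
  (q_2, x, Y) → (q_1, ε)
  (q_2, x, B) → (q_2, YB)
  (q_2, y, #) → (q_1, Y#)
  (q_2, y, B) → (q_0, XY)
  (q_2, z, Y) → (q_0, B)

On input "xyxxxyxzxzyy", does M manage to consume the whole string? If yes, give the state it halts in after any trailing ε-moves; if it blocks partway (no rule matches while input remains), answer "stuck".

(q_0, xyxxxyxzxzyy, #)
  ε-move, top #: go to q_1, push # → (q_1, xyxxxyxzxzyy, #)
  read x, top #: go to q_2, push # → (q_2, yxxxyxzxzyy, #)
  read y, top #: go to q_1, push Y# → (q_1, xxxyxzxzyy, Y#)
  read x, top Y: go to q_0, push YY → (q_0, xxyxzxzyy, YY#)
  read x, top Y: go to q_0, push ε → (q_0, xyxzxzyy, Y#)
  read x, top Y: go to q_0, push ε → (q_0, yxzxzyy, #)
  ε-move, top #: go to q_1, push # → (q_1, yxzxzyy, #)
  read y, top #: go to q_1, push YY# → (q_1, xzxzyy, YY#)
  read x, top Y: go to q_0, push YY → (q_0, zxzyy, YYY#)
  read z, top Y: go to q_0, push ε → (q_0, xzyy, YY#)
  read x, top Y: go to q_0, push ε → (q_0, zyy, Y#)
  read z, top Y: go to q_0, push ε → (q_0, yy, #)
  ε-move, top #: go to q_1, push # → (q_1, yy, #)
  read y, top #: go to q_1, push YY# → (q_1, y, YY#)
  read y, top Y: go to q_1, push Y → (q_1, ε, YY#)
All input consumed; M is in state q_1.

q_1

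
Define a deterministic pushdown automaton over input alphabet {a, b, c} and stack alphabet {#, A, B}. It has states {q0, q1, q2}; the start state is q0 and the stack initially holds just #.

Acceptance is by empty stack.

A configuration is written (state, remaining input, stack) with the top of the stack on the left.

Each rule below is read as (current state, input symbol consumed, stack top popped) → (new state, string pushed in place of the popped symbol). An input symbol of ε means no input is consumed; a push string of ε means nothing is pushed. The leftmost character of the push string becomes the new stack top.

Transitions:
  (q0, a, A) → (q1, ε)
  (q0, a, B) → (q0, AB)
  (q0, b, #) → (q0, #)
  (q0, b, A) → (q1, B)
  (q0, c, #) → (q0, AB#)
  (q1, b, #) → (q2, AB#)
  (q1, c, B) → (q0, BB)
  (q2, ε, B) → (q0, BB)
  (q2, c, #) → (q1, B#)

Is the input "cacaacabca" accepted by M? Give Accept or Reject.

(q0, cacaacabca, #)
  read c, top #: go to q0, push AB# → (q0, acaacabca, AB#)
  read a, top A: go to q1, push ε → (q1, caacabca, B#)
  read c, top B: go to q0, push BB → (q0, aacabca, BB#)
  read a, top B: go to q0, push AB → (q0, acabca, ABB#)
  read a, top A: go to q1, push ε → (q1, cabca, BB#)
  read c, top B: go to q0, push BB → (q0, abca, BBB#)
  read a, top B: go to q0, push AB → (q0, bca, ABBB#)
  read b, top A: go to q1, push B → (q1, ca, BBBB#)
  read c, top B: go to q0, push BB → (q0, a, BBBBB#)
  read a, top B: go to q0, push AB → (q0, ε, ABBBBB#)
All input consumed; stack is ABBBBB#, not empty, and no further ε-move applies.

Reject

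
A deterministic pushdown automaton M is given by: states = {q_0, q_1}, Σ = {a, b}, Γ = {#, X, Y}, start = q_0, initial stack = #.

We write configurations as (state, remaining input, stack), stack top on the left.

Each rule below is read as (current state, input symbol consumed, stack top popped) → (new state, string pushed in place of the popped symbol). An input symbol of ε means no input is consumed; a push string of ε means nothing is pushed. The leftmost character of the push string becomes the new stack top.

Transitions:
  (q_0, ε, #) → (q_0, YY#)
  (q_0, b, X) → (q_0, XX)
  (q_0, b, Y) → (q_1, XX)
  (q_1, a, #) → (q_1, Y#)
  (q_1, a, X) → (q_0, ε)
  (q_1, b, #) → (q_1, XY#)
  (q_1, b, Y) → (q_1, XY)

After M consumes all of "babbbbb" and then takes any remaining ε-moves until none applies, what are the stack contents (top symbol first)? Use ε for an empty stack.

(q_0, babbbbb, #)
  ε-move, top #: go to q_0, push YY# → (q_0, babbbbb, YY#)
  read b, top Y: go to q_1, push XX → (q_1, abbbbb, XXY#)
  read a, top X: go to q_0, push ε → (q_0, bbbbb, XY#)
  read b, top X: go to q_0, push XX → (q_0, bbbb, XXY#)
  read b, top X: go to q_0, push XX → (q_0, bbb, XXXY#)
  read b, top X: go to q_0, push XX → (q_0, bb, XXXXY#)
  read b, top X: go to q_0, push XX → (q_0, b, XXXXXY#)
  read b, top X: go to q_0, push XX → (q_0, ε, XXXXXXY#)
All input consumed in state q_0 with stack XXXXXXY#.

XXXXXXY#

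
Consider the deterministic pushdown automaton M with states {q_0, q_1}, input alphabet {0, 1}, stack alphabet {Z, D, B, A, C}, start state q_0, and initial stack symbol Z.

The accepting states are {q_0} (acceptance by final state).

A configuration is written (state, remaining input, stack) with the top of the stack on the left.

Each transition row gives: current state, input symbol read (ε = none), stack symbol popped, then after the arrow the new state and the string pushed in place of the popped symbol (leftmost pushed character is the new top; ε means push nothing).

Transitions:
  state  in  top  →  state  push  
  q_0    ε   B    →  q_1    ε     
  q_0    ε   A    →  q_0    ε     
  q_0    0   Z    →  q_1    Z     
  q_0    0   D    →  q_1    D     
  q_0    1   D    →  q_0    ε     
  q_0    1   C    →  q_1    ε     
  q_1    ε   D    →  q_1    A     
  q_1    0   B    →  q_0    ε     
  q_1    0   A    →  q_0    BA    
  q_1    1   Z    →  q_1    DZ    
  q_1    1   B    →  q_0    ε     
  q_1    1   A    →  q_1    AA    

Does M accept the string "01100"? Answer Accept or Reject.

Accept

(q_0, 01100, Z)
  read 0, top Z: go to q_1, push Z → (q_1, 1100, Z)
  read 1, top Z: go to q_1, push DZ → (q_1, 100, DZ)
  ε-move, top D: go to q_1, push A → (q_1, 100, AZ)
  read 1, top A: go to q_1, push AA → (q_1, 00, AAZ)
  read 0, top A: go to q_0, push BA → (q_0, 0, BAAZ)
  ε-move, top B: go to q_1, push ε → (q_1, 0, AAZ)
  read 0, top A: go to q_0, push BA → (q_0, ε, BAAZ)
All input consumed; state q_0 ∈ F.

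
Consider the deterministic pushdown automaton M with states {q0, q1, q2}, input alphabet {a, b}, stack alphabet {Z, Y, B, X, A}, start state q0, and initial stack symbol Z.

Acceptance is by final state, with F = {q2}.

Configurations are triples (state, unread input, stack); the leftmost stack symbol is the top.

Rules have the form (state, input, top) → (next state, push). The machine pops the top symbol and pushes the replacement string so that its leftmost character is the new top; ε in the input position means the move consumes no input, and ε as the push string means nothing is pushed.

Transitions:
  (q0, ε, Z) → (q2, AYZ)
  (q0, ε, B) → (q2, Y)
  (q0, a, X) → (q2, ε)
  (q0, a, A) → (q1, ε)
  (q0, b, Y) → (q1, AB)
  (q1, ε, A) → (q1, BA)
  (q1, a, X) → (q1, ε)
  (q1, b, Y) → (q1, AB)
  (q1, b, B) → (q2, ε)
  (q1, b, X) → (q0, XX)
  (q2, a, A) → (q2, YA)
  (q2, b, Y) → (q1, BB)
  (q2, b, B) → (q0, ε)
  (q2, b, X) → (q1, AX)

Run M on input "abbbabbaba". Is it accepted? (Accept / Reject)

(q0, abbbabbaba, Z)
  ε-move, top Z: go to q2, push AYZ → (q2, abbbabbaba, AYZ)
  read a, top A: go to q2, push YA → (q2, bbbabbaba, YAYZ)
  read b, top Y: go to q1, push BB → (q1, bbabbaba, BBAYZ)
  read b, top B: go to q2, push ε → (q2, babbaba, BAYZ)
  read b, top B: go to q0, push ε → (q0, abbaba, AYZ)
  read a, top A: go to q1, push ε → (q1, bbaba, YZ)
  read b, top Y: go to q1, push AB → (q1, baba, ABZ)
  ε-move, top A: go to q1, push BA → (q1, baba, BABZ)
  read b, top B: go to q2, push ε → (q2, aba, ABZ)
  read a, top A: go to q2, push YA → (q2, ba, YABZ)
  read b, top Y: go to q1, push BB → (q1, a, BBABZ)
No transition applies at (q1, a, BBABZ); input not fully consumed.

Reject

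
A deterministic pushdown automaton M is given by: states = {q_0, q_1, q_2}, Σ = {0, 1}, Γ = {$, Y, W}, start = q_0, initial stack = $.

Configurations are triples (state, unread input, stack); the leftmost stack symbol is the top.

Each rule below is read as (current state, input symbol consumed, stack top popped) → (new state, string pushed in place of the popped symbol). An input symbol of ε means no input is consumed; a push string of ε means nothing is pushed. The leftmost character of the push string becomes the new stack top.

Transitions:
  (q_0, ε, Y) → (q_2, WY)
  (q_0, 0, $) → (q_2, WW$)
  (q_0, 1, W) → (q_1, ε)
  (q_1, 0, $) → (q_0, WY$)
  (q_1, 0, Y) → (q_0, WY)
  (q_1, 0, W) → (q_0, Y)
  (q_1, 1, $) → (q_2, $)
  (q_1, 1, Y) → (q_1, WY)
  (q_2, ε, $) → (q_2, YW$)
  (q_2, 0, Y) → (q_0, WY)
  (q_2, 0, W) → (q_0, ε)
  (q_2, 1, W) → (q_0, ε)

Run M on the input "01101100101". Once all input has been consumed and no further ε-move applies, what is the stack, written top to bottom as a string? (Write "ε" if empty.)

WYY$

(q_0, 01101100101, $) ⊢ (q_2, 1101100101, WW$) ⊢ (q_0, 101100101, W$) ⊢ (q_1, 01100101, $) ⊢ (q_0, 1100101, WY$) ⊢ (q_1, 100101, Y$) ⊢ (q_1, 00101, WY$) ⊢ (q_0, 0101, YY$) ⊢ (q_2, 0101, WYY$) ⊢ (q_0, 101, YY$) ⊢ (q_2, 101, WYY$) ⊢ (q_0, 01, YY$) ⊢ (q_2, 01, WYY$) ⊢ (q_0, 1, YY$) ⊢ (q_2, 1, WYY$) ⊢ (q_0, ε, YY$) ⊢ (q_2, ε, WYY$)
All input consumed in state q_2 with stack WYY$.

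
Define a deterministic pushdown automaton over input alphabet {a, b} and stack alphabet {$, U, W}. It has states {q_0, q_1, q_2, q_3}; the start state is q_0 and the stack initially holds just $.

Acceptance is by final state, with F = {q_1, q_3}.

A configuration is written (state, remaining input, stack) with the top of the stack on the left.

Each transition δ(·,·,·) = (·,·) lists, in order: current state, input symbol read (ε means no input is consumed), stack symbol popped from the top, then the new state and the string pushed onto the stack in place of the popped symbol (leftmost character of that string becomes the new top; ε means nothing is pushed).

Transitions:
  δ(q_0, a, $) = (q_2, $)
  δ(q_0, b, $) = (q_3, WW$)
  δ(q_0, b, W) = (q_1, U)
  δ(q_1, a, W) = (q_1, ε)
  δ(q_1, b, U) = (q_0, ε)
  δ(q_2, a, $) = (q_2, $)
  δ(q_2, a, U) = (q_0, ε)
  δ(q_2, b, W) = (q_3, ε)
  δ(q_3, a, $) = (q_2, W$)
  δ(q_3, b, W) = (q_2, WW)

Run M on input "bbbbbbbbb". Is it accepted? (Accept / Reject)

Accept

(q_0, bbbbbbbbb, $) ⊢ (q_3, bbbbbbbb, WW$) ⊢ (q_2, bbbbbbb, WWW$) ⊢ (q_3, bbbbbb, WW$) ⊢ (q_2, bbbbb, WWW$) ⊢ (q_3, bbbb, WW$) ⊢ (q_2, bbb, WWW$) ⊢ (q_3, bb, WW$) ⊢ (q_2, b, WWW$) ⊢ (q_3, ε, WW$)
All input consumed; state q_3 ∈ F.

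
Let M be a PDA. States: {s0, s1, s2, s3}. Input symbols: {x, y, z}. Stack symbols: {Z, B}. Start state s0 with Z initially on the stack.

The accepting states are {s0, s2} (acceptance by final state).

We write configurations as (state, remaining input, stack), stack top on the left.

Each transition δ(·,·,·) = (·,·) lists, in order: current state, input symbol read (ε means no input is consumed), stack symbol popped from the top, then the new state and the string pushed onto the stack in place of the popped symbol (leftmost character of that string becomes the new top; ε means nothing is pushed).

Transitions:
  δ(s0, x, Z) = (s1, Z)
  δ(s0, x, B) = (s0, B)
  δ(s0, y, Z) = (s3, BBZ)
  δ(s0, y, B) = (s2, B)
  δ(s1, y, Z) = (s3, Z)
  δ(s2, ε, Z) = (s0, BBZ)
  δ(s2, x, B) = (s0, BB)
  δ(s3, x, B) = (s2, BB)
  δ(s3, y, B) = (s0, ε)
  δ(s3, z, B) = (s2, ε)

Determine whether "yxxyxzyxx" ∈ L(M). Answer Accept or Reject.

Reject

No computation consumes all input and reaches a final state.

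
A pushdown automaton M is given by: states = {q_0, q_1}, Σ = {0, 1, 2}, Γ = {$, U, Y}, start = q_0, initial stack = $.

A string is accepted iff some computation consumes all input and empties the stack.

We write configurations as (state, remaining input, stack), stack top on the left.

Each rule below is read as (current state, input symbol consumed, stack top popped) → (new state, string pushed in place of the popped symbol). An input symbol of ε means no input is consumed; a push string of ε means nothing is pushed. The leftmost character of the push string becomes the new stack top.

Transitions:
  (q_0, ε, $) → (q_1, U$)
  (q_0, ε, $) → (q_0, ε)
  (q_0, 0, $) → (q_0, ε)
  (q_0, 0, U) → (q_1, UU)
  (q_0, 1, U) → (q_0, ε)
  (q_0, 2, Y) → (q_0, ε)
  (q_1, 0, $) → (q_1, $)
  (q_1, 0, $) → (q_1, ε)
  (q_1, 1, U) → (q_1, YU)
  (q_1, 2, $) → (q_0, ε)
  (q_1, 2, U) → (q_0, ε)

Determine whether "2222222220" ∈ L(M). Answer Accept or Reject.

One accepting computation: (q_0, 2222222220, $) ⊢ (q_1, 2222222220, U$) ⊢ (q_0, 222222220, $) ⊢ (q_1, 222222220, U$) ⊢ (q_0, 22222220, $) ⊢ (q_1, 22222220, U$) ⊢ (q_0, 2222220, $) ⊢ (q_1, 2222220, U$) ⊢ (q_0, 222220, $) ⊢ (q_1, 222220, U$) ⊢ (q_0, 22220, $) ⊢ (q_1, 22220, U$) ⊢ (q_0, 2220, $) ⊢ (q_1, 2220, U$) ⊢ (q_0, 220, $) ⊢ (q_1, 220, U$) ⊢ (q_0, 20, $) ⊢ (q_1, 20, U$) ⊢ (q_0, 0, $) ⊢ (q_0, ε, ε)
All input consumed and the stack is empty.

Accept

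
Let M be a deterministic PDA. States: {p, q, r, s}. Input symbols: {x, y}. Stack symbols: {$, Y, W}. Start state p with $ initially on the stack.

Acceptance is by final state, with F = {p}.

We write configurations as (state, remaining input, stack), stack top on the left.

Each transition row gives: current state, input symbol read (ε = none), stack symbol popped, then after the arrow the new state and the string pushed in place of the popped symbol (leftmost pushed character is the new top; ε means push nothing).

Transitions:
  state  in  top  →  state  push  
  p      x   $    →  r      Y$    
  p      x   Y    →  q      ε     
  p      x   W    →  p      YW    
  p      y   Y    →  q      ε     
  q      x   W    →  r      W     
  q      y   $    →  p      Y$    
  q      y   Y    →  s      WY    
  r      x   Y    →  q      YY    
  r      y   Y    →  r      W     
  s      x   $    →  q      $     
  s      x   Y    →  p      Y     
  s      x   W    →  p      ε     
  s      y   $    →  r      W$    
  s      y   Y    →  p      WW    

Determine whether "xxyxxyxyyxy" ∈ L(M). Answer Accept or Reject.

Accept

(p, xxyxxyxyyxy, $) ⊢ (r, xyxxyxyyxy, Y$) ⊢ (q, yxxyxyyxy, YY$) ⊢ (s, xxyxyyxy, WYY$) ⊢ (p, xyxyyxy, YY$) ⊢ (q, yxyyxy, Y$) ⊢ (s, xyyxy, WY$) ⊢ (p, yyxy, Y$) ⊢ (q, yxy, $) ⊢ (p, xy, Y$) ⊢ (q, y, $) ⊢ (p, ε, Y$)
All input consumed; state p ∈ F.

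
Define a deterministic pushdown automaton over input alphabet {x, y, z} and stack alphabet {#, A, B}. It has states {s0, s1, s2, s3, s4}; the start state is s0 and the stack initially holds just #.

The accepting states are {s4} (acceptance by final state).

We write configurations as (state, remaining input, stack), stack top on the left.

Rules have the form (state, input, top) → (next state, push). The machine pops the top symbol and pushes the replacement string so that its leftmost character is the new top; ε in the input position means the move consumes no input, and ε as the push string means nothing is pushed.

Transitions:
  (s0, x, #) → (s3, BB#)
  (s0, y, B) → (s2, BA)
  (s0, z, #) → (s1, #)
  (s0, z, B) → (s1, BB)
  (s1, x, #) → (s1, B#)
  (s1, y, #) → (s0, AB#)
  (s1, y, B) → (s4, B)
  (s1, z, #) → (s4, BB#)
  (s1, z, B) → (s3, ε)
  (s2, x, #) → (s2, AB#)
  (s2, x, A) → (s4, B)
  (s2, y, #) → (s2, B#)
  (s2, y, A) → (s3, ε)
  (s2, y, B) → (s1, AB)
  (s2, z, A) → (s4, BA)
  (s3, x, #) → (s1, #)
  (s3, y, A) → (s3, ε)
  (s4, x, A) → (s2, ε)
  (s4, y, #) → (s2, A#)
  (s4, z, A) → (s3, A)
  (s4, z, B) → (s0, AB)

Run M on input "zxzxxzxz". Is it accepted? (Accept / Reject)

Accept

(s0, zxzxxzxz, #) ⊢ (s1, xzxxzxz, #) ⊢ (s1, zxxzxz, B#) ⊢ (s3, xxzxz, #) ⊢ (s1, xzxz, #) ⊢ (s1, zxz, B#) ⊢ (s3, xz, #) ⊢ (s1, z, #) ⊢ (s4, ε, BB#)
All input consumed; state s4 ∈ F.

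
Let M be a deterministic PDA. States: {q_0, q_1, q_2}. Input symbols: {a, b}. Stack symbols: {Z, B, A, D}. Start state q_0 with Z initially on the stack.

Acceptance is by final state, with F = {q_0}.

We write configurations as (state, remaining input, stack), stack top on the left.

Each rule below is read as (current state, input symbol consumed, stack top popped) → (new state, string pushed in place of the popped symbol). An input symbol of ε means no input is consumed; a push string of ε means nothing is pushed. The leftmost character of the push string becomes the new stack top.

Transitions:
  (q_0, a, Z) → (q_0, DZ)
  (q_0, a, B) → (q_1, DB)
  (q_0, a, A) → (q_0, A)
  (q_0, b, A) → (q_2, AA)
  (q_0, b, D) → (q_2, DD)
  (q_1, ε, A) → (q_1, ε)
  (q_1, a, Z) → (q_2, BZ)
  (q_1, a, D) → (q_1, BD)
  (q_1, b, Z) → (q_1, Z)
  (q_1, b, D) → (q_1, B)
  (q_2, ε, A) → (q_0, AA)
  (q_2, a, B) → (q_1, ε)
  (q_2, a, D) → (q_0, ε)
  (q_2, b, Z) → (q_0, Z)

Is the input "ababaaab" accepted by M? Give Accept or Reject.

(q_0, ababaaab, Z) ⊢ (q_0, babaaab, DZ) ⊢ (q_2, abaaab, DDZ) ⊢ (q_0, baaab, DZ) ⊢ (q_2, aaab, DDZ) ⊢ (q_0, aab, DZ)
No transition applies at (q_0, aab, DZ); input not fully consumed.

Reject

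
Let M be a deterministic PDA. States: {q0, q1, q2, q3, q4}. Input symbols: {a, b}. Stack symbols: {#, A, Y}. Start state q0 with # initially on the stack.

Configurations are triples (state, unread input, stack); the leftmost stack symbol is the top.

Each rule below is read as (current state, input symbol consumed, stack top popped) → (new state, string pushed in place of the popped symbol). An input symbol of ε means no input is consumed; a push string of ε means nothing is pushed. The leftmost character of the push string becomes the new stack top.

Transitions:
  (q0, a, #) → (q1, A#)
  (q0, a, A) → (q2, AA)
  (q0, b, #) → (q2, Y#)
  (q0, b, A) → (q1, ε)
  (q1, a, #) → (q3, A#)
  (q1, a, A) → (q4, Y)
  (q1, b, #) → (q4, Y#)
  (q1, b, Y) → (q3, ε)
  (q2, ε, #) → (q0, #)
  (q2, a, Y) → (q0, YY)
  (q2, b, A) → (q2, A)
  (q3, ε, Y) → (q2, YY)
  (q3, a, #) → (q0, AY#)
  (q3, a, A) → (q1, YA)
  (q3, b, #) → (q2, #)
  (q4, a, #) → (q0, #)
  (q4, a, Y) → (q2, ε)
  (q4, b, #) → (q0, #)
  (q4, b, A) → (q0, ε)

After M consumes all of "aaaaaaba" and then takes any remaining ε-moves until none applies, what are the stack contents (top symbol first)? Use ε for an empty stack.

YY#

(q0, aaaaaaba, #)
  read a, top #: go to q1, push A# → (q1, aaaaaba, A#)
  read a, top A: go to q4, push Y → (q4, aaaaba, Y#)
  read a, top Y: go to q2, push ε → (q2, aaaba, #)
  ε-move, top #: go to q0, push # → (q0, aaaba, #)
  read a, top #: go to q1, push A# → (q1, aaba, A#)
  read a, top A: go to q4, push Y → (q4, aba, Y#)
  read a, top Y: go to q2, push ε → (q2, ba, #)
  ε-move, top #: go to q0, push # → (q0, ba, #)
  read b, top #: go to q2, push Y# → (q2, a, Y#)
  read a, top Y: go to q0, push YY → (q0, ε, YY#)
All input consumed in state q0 with stack YY#.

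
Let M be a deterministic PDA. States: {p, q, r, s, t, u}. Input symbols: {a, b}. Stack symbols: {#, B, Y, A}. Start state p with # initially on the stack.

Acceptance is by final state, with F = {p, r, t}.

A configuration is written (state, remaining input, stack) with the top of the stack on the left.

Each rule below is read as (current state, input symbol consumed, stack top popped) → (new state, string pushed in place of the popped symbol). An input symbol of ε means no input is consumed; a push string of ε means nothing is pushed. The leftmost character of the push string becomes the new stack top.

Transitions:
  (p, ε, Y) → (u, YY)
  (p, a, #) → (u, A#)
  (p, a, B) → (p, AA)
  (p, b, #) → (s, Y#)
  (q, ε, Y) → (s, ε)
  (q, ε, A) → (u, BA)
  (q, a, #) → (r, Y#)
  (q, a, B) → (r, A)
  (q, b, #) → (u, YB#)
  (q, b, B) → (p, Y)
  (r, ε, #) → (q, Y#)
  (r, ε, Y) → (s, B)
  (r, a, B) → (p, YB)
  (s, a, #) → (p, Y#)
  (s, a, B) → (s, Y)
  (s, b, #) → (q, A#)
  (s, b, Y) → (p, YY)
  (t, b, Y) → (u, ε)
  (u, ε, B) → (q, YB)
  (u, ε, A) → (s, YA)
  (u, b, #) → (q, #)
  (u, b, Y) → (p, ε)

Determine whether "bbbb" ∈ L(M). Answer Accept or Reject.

Accept

(p, bbbb, #) ⊢ (s, bbb, Y#) ⊢ (p, bb, YY#) ⊢ (u, bb, YYY#) ⊢ (p, b, YY#) ⊢ (u, b, YYY#) ⊢ (p, ε, YY#)
All input consumed; state p ∈ F.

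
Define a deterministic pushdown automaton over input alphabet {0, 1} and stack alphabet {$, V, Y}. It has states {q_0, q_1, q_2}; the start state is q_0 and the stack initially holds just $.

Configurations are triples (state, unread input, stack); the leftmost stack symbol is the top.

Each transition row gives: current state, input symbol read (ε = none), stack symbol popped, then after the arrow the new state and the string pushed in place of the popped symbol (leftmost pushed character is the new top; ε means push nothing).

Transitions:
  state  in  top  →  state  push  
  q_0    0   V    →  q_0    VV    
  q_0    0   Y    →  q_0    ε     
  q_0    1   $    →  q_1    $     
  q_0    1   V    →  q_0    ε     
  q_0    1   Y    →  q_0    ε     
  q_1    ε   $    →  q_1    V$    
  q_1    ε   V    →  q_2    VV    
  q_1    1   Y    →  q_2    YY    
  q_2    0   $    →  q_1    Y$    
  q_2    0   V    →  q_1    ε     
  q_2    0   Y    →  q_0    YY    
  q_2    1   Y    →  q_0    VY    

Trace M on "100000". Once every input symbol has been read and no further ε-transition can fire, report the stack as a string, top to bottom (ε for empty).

VV$

(q_0, 100000, $)
  read 1, top $: go to q_1, push $ → (q_1, 00000, $)
  ε-move, top $: go to q_1, push V$ → (q_1, 00000, V$)
  ε-move, top V: go to q_2, push VV → (q_2, 00000, VV$)
  read 0, top V: go to q_1, push ε → (q_1, 0000, V$)
  ε-move, top V: go to q_2, push VV → (q_2, 0000, VV$)
  read 0, top V: go to q_1, push ε → (q_1, 000, V$)
  ε-move, top V: go to q_2, push VV → (q_2, 000, VV$)
  read 0, top V: go to q_1, push ε → (q_1, 00, V$)
  ε-move, top V: go to q_2, push VV → (q_2, 00, VV$)
  read 0, top V: go to q_1, push ε → (q_1, 0, V$)
  ε-move, top V: go to q_2, push VV → (q_2, 0, VV$)
  read 0, top V: go to q_1, push ε → (q_1, ε, V$)
  ε-move, top V: go to q_2, push VV → (q_2, ε, VV$)
All input consumed in state q_2 with stack VV$.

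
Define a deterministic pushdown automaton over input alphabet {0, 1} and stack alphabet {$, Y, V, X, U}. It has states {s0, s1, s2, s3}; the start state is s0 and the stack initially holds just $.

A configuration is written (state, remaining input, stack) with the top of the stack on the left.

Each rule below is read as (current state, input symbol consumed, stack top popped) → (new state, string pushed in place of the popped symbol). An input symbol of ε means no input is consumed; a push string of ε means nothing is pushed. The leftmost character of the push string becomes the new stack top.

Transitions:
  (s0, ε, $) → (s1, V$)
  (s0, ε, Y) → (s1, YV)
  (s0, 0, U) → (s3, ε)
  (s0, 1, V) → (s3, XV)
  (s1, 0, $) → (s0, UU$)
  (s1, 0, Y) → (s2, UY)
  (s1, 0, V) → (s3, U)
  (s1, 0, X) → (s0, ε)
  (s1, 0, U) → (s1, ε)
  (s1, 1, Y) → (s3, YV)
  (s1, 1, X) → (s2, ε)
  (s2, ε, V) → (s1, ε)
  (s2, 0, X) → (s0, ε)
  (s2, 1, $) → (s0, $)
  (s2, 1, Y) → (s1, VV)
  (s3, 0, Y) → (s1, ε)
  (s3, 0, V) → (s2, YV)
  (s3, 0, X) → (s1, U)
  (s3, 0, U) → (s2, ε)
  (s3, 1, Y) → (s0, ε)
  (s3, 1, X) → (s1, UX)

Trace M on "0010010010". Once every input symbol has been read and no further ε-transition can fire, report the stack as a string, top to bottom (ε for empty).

U$

(s0, 0010010010, $) ⊢ (s1, 0010010010, V$) ⊢ (s3, 010010010, U$) ⊢ (s2, 10010010, $) ⊢ (s0, 0010010, $) ⊢ (s1, 0010010, V$) ⊢ (s3, 010010, U$) ⊢ (s2, 10010, $) ⊢ (s0, 0010, $) ⊢ (s1, 0010, V$) ⊢ (s3, 010, U$) ⊢ (s2, 10, $) ⊢ (s0, 0, $) ⊢ (s1, 0, V$) ⊢ (s3, ε, U$)
All input consumed in state s3 with stack U$.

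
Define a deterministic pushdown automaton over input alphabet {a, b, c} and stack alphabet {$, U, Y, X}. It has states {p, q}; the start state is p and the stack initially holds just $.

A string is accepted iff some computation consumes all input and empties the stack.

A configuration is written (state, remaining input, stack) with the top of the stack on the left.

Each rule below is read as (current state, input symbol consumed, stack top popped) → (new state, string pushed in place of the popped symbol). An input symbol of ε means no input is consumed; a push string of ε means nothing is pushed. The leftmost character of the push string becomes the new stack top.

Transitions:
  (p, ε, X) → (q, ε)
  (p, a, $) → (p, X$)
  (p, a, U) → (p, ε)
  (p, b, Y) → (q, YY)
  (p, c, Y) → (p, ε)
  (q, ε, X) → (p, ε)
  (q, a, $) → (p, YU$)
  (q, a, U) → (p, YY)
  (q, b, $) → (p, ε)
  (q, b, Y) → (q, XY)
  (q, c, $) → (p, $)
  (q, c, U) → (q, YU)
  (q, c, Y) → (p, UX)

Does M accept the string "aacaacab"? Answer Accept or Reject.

Accept

(p, aacaacab, $) ⊢ (p, acaacab, X$) ⊢ (q, acaacab, $) ⊢ (p, caacab, YU$) ⊢ (p, aacab, U$) ⊢ (p, acab, $) ⊢ (p, cab, X$) ⊢ (q, cab, $) ⊢ (p, ab, $) ⊢ (p, b, X$) ⊢ (q, b, $) ⊢ (p, ε, ε)
All input consumed and the stack is empty.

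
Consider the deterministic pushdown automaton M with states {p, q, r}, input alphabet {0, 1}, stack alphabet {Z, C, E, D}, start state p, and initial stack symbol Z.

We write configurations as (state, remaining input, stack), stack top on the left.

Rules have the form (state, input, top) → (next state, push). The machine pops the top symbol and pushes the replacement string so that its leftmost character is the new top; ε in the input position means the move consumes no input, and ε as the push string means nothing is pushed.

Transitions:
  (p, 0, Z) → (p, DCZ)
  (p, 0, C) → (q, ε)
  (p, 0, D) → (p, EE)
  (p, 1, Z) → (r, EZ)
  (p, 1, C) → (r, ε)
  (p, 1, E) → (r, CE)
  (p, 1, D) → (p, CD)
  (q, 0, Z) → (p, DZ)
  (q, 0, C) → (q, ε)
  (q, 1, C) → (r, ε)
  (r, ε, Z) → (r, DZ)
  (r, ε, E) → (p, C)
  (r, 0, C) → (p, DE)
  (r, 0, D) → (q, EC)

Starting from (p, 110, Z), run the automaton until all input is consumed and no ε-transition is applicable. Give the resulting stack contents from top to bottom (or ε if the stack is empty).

ECZ

(p, 110, Z) ⊢ (r, 10, EZ) ⊢ (p, 10, CZ) ⊢ (r, 0, Z) ⊢ (r, 0, DZ) ⊢ (q, ε, ECZ)
All input consumed in state q with stack ECZ.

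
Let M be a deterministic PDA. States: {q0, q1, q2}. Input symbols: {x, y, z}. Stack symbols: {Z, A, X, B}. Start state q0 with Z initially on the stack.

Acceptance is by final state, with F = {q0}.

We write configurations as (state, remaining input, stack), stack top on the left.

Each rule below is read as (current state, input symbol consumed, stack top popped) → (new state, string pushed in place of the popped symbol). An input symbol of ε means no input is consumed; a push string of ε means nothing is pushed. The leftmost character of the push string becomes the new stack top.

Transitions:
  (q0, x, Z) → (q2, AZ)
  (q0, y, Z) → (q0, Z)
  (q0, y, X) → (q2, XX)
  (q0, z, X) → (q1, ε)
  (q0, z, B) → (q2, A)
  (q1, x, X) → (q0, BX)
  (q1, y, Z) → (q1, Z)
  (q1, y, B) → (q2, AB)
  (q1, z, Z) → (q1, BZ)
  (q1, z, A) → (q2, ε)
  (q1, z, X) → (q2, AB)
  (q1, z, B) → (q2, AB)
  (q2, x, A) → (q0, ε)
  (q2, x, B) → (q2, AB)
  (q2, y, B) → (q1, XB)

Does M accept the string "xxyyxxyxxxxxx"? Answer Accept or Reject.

Accept

(q0, xxyyxxyxxxxxx, Z) ⊢ (q2, xyyxxyxxxxxx, AZ) ⊢ (q0, yyxxyxxxxxx, Z) ⊢ (q0, yxxyxxxxxx, Z) ⊢ (q0, xxyxxxxxx, Z) ⊢ (q2, xyxxxxxx, AZ) ⊢ (q0, yxxxxxx, Z) ⊢ (q0, xxxxxx, Z) ⊢ (q2, xxxxx, AZ) ⊢ (q0, xxxx, Z) ⊢ (q2, xxx, AZ) ⊢ (q0, xx, Z) ⊢ (q2, x, AZ) ⊢ (q0, ε, Z)
All input consumed; state q0 ∈ F.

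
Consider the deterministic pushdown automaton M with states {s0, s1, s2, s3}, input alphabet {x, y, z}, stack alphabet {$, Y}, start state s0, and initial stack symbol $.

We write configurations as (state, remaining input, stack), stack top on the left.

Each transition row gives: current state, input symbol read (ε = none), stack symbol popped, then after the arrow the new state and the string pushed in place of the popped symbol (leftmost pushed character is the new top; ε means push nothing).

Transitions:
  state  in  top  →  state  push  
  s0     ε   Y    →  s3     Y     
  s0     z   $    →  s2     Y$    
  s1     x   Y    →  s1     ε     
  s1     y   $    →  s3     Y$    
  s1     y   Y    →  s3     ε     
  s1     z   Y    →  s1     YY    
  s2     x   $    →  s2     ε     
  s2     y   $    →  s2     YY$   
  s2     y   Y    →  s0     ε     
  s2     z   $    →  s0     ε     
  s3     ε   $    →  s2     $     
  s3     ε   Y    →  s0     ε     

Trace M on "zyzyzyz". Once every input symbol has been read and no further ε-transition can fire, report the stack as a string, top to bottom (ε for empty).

(s0, zyzyzyz, $) ⊢ (s2, yzyzyz, Y$) ⊢ (s0, zyzyz, $) ⊢ (s2, yzyz, Y$) ⊢ (s0, zyz, $) ⊢ (s2, yz, Y$) ⊢ (s0, z, $) ⊢ (s2, ε, Y$)
All input consumed in state s2 with stack Y$.

Y$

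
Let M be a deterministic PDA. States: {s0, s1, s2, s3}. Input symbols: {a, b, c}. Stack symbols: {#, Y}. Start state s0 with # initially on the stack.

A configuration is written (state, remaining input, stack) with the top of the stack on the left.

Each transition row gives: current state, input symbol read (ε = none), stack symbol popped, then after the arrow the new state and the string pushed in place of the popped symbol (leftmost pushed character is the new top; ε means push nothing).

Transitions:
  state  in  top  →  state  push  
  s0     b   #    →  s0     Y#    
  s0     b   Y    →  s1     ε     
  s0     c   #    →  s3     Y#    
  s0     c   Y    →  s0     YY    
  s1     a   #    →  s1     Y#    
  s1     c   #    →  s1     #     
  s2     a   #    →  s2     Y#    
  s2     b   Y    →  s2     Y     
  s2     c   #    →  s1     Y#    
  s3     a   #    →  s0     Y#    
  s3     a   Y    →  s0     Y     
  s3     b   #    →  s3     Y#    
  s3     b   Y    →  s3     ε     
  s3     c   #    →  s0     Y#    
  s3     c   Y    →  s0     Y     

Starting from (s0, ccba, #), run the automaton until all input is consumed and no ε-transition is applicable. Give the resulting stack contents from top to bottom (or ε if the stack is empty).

(s0, ccba, #)
  read c, top #: go to s3, push Y# → (s3, cba, Y#)
  read c, top Y: go to s0, push Y → (s0, ba, Y#)
  read b, top Y: go to s1, push ε → (s1, a, #)
  read a, top #: go to s1, push Y# → (s1, ε, Y#)
All input consumed in state s1 with stack Y#.

Y#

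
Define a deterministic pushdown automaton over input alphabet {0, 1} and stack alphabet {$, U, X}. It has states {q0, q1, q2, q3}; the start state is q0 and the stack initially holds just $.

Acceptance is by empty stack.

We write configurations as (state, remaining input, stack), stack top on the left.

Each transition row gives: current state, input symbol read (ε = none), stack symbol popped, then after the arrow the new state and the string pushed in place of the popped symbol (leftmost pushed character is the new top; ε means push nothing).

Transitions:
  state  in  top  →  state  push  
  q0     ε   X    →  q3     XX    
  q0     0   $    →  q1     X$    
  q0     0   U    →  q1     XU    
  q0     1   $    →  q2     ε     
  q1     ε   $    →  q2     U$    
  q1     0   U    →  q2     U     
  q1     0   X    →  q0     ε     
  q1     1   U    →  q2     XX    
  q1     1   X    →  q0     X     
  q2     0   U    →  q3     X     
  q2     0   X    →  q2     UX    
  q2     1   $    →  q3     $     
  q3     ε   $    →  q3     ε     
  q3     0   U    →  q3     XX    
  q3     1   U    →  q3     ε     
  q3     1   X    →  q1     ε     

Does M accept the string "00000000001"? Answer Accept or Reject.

(q0, 00000000001, $)
  read 0, top $: go to q1, push X$ → (q1, 0000000001, X$)
  read 0, top X: go to q0, push ε → (q0, 000000001, $)
  read 0, top $: go to q1, push X$ → (q1, 00000001, X$)
  read 0, top X: go to q0, push ε → (q0, 0000001, $)
  read 0, top $: go to q1, push X$ → (q1, 000001, X$)
  read 0, top X: go to q0, push ε → (q0, 00001, $)
  read 0, top $: go to q1, push X$ → (q1, 0001, X$)
  read 0, top X: go to q0, push ε → (q0, 001, $)
  read 0, top $: go to q1, push X$ → (q1, 01, X$)
  read 0, top X: go to q0, push ε → (q0, 1, $)
  read 1, top $: go to q2, push ε → (q2, ε, ε)
All input consumed and the stack is empty.

Accept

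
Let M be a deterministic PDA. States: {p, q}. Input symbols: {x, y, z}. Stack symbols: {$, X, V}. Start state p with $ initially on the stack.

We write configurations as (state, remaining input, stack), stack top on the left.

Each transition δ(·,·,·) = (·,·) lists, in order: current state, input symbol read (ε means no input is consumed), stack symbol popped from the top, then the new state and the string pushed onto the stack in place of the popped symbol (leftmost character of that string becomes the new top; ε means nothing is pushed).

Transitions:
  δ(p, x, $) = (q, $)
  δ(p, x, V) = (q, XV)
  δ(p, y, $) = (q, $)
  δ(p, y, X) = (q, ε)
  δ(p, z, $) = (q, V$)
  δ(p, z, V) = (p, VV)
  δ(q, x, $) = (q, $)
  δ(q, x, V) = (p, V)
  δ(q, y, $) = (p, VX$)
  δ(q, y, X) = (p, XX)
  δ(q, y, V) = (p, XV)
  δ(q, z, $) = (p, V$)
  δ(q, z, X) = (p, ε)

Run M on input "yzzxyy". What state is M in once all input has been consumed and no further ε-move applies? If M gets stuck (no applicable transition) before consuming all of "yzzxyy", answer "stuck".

(p, yzzxyy, $) ⊢ (q, zzxyy, $) ⊢ (p, zxyy, V$) ⊢ (p, xyy, VV$) ⊢ (q, yy, XVV$) ⊢ (p, y, XXVV$) ⊢ (q, ε, XVV$)
All input consumed; M is in state q.

q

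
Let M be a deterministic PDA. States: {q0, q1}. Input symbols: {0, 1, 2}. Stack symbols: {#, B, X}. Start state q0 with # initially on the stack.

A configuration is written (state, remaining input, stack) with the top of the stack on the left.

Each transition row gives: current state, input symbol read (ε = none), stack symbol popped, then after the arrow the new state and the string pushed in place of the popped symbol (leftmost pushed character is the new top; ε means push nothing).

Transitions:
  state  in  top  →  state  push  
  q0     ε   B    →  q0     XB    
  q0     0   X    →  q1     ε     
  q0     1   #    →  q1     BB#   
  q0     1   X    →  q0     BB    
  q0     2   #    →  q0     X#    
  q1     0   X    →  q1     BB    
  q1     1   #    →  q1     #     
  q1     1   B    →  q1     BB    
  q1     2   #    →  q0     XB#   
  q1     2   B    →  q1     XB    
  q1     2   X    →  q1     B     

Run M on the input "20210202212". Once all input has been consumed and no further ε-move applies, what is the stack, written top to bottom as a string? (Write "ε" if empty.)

XBBBBBBB#

(q0, 20210202212, #)
  read 2, top #: go to q0, push X# → (q0, 0210202212, X#)
  read 0, top X: go to q1, push ε → (q1, 210202212, #)
  read 2, top #: go to q0, push XB# → (q0, 10202212, XB#)
  read 1, top X: go to q0, push BB → (q0, 0202212, BBB#)
  ε-move, top B: go to q0, push XB → (q0, 0202212, XBBB#)
  read 0, top X: go to q1, push ε → (q1, 202212, BBB#)
  read 2, top B: go to q1, push XB → (q1, 02212, XBBB#)
  read 0, top X: go to q1, push BB → (q1, 2212, BBBBB#)
  read 2, top B: go to q1, push XB → (q1, 212, XBBBBB#)
  read 2, top X: go to q1, push B → (q1, 12, BBBBBB#)
  read 1, top B: go to q1, push BB → (q1, 2, BBBBBBB#)
  read 2, top B: go to q1, push XB → (q1, ε, XBBBBBBB#)
All input consumed in state q1 with stack XBBBBBBB#.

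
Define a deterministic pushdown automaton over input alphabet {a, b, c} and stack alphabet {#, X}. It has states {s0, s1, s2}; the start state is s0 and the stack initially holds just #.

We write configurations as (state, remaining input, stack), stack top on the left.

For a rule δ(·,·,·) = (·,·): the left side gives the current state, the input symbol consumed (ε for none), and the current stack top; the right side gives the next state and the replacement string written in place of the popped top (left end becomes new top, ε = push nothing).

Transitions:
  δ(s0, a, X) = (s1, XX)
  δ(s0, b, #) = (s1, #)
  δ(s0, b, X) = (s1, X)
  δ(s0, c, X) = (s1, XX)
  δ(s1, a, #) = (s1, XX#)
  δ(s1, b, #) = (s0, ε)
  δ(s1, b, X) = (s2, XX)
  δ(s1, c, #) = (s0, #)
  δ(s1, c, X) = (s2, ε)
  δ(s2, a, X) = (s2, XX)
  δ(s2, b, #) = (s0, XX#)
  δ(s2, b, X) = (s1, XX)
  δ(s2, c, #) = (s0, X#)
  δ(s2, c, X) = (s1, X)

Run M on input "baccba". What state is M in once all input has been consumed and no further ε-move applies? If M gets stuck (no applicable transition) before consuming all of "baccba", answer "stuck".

(s0, baccba, #)
  read b, top #: go to s1, push # → (s1, accba, #)
  read a, top #: go to s1, push XX# → (s1, ccba, XX#)
  read c, top X: go to s2, push ε → (s2, cba, X#)
  read c, top X: go to s1, push X → (s1, ba, X#)
  read b, top X: go to s2, push XX → (s2, a, XX#)
  read a, top X: go to s2, push XX → (s2, ε, XXX#)
All input consumed; M is in state s2.

s2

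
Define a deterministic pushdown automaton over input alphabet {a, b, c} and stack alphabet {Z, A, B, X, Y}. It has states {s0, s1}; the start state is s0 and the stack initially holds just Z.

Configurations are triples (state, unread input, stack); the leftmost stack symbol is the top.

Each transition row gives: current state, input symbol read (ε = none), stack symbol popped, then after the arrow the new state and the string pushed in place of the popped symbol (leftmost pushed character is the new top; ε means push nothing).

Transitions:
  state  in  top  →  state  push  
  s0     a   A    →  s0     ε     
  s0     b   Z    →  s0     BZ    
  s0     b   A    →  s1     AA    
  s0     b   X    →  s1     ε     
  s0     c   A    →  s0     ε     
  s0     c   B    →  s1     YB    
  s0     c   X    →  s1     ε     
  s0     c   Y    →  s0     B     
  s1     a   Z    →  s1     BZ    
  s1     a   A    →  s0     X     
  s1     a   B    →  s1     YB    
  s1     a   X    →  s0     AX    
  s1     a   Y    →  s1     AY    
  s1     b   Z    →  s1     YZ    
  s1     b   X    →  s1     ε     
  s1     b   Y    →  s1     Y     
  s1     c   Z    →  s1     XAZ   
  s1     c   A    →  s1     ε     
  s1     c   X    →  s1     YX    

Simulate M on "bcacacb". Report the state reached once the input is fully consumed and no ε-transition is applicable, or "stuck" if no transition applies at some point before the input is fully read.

(s0, bcacacb, Z)
  read b, top Z: go to s0, push BZ → (s0, cacacb, BZ)
  read c, top B: go to s1, push YB → (s1, acacb, YBZ)
  read a, top Y: go to s1, push AY → (s1, cacb, AYBZ)
  read c, top A: go to s1, push ε → (s1, acb, YBZ)
  read a, top Y: go to s1, push AY → (s1, cb, AYBZ)
  read c, top A: go to s1, push ε → (s1, b, YBZ)
  read b, top Y: go to s1, push Y → (s1, ε, YBZ)
All input consumed; M is in state s1.

s1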